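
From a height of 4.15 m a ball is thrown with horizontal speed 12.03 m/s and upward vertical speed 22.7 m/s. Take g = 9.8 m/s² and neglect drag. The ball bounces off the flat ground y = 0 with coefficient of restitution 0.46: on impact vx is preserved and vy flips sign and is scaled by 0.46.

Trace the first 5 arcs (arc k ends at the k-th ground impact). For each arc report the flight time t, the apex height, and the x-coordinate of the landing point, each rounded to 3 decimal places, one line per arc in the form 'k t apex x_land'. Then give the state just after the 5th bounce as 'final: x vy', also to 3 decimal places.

Arc 1: start y=4.150, vy=22.700 → t=4.809, apex=30.440, x_land=57.850, impact vy=-24.426
  bounce: vy ← 0.46·24.426 = 11.236
Arc 2: start y=0.000, vy=11.236 → t=2.293, apex=6.441, x_land=85.435, impact vy=-11.236
  bounce: vy ← 0.46·11.236 = 5.169
Arc 3: start y=0.000, vy=5.169 → t=1.055, apex=1.363, x_land=98.124, impact vy=-5.169
  bounce: vy ← 0.46·5.169 = 2.378
Arc 4: start y=0.000, vy=2.378 → t=0.485, apex=0.288, x_land=103.961, impact vy=-2.378
  bounce: vy ← 0.46·2.378 = 1.094
Arc 5: start y=0.000, vy=1.094 → t=0.223, apex=0.061, x_land=106.646, impact vy=-1.094
  bounce: vy ← 0.46·1.094 = 0.503

1 4.809 30.440 57.850
2 2.293 6.441 85.435
3 1.055 1.363 98.124
4 0.485 0.288 103.961
5 0.223 0.061 106.646
final: 106.646 0.503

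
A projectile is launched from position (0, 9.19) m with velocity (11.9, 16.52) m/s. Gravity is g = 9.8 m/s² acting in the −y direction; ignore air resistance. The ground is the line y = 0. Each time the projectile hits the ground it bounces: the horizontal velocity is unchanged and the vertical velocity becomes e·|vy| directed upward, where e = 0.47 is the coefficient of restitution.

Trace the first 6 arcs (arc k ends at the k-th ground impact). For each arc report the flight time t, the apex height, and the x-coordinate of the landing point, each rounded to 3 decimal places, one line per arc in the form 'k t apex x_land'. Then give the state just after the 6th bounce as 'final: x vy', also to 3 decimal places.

Arc 1: start y=9.190, vy=16.520 → t=3.858, apex=23.114, x_land=45.906, impact vy=-21.285
  bounce: vy ← 0.47·21.285 = 10.004
Arc 2: start y=0.000, vy=10.004 → t=2.042, apex=5.106, x_land=70.200, impact vy=-10.004
  bounce: vy ← 0.47·10.004 = 4.702
Arc 3: start y=0.000, vy=4.702 → t=0.960, apex=1.128, x_land=81.619, impact vy=-4.702
  bounce: vy ← 0.47·4.702 = 2.210
Arc 4: start y=0.000, vy=2.210 → t=0.451, apex=0.249, x_land=86.986, impact vy=-2.210
  bounce: vy ← 0.47·2.210 = 1.039
Arc 5: start y=0.000, vy=1.039 → t=0.212, apex=0.055, x_land=89.508, impact vy=-1.039
  bounce: vy ← 0.47·1.039 = 0.488
Arc 6: start y=0.000, vy=0.488 → t=0.100, apex=0.012, x_land=90.694, impact vy=-0.488
  bounce: vy ← 0.47·0.488 = 0.229

1 3.858 23.114 45.906
2 2.042 5.106 70.200
3 0.960 1.128 81.619
4 0.451 0.249 86.986
5 0.212 0.055 89.508
6 0.100 0.012 90.694
final: 90.694 0.229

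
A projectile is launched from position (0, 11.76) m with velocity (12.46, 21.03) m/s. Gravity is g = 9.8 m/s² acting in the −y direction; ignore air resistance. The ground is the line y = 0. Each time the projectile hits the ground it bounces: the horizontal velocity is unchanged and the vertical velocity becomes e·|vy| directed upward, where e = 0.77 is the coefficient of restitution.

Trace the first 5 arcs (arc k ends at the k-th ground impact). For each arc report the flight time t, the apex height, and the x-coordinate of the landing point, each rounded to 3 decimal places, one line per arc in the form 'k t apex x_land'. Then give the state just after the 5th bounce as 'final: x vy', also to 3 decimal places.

1 4.793 34.324 59.716
2 4.076 20.351 110.502
3 3.138 12.066 149.607
4 2.417 7.154 179.718
5 1.861 4.242 202.903
final: 202.903 7.021

Arc 1: start y=11.760, vy=21.030 → t=4.793, apex=34.324, x_land=59.716, impact vy=-25.938
  bounce: vy ← 0.77·25.938 = 19.972
Arc 2: start y=0.000, vy=19.972 → t=4.076, apex=20.351, x_land=110.502, impact vy=-19.972
  bounce: vy ← 0.77·19.972 = 15.378
Arc 3: start y=0.000, vy=15.378 → t=3.138, apex=12.066, x_land=149.607, impact vy=-15.378
  bounce: vy ← 0.77·15.378 = 11.841
Arc 4: start y=0.000, vy=11.841 → t=2.417, apex=7.154, x_land=179.718, impact vy=-11.841
  bounce: vy ← 0.77·11.841 = 9.118
Arc 5: start y=0.000, vy=9.118 → t=1.861, apex=4.242, x_land=202.903, impact vy=-9.118
  bounce: vy ← 0.77·9.118 = 7.021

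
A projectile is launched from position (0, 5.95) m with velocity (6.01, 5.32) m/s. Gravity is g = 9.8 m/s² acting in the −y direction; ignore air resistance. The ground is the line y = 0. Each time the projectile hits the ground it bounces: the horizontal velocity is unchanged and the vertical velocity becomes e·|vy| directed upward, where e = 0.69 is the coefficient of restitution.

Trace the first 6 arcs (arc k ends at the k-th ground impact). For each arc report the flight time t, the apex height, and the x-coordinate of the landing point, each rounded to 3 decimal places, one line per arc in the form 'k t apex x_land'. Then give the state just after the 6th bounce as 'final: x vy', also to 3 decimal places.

1 1.771 7.394 10.645
2 1.695 3.520 20.833
3 1.170 1.676 27.863
4 0.807 0.798 32.714
5 0.557 0.380 36.061
6 0.384 0.181 38.370
final: 38.370 1.299

Arc 1: start y=5.950, vy=5.320 → t=1.771, apex=7.394, x_land=10.645, impact vy=-12.038
  bounce: vy ← 0.69·12.038 = 8.306
Arc 2: start y=0.000, vy=8.306 → t=1.695, apex=3.520, x_land=20.833, impact vy=-8.306
  bounce: vy ← 0.69·8.306 = 5.731
Arc 3: start y=0.000, vy=5.731 → t=1.170, apex=1.676, x_land=27.863, impact vy=-5.731
  bounce: vy ← 0.69·5.731 = 3.955
Arc 4: start y=0.000, vy=3.955 → t=0.807, apex=0.798, x_land=32.714, impact vy=-3.955
  bounce: vy ← 0.69·3.955 = 2.729
Arc 5: start y=0.000, vy=2.729 → t=0.557, apex=0.380, x_land=36.061, impact vy=-2.729
  bounce: vy ← 0.69·2.729 = 1.883
Arc 6: start y=0.000, vy=1.883 → t=0.384, apex=0.181, x_land=38.370, impact vy=-1.883
  bounce: vy ← 0.69·1.883 = 1.299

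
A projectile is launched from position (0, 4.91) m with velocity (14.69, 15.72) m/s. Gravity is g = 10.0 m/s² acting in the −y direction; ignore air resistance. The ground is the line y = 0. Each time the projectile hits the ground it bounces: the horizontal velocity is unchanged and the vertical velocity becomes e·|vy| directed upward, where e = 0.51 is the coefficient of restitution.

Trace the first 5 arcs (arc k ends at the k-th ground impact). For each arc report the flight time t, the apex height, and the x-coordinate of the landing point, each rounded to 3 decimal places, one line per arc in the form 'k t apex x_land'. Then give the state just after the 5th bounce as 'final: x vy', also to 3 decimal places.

Arc 1: start y=4.910, vy=15.720 → t=3.430, apex=17.266, x_land=50.391, impact vy=-18.583
  bounce: vy ← 0.51·18.583 = 9.477
Arc 2: start y=0.000, vy=9.477 → t=1.895, apex=4.491, x_land=78.235, impact vy=-9.477
  bounce: vy ← 0.51·9.477 = 4.833
Arc 3: start y=0.000, vy=4.833 → t=0.967, apex=1.168, x_land=92.435, impact vy=-4.833
  bounce: vy ← 0.51·4.833 = 2.465
Arc 4: start y=0.000, vy=2.465 → t=0.493, apex=0.304, x_land=99.677, impact vy=-2.465
  bounce: vy ← 0.51·2.465 = 1.257
Arc 5: start y=0.000, vy=1.257 → t=0.251, apex=0.079, x_land=103.371, impact vy=-1.257
  bounce: vy ← 0.51·1.257 = 0.641

1 3.430 17.266 50.391
2 1.895 4.491 78.235
3 0.967 1.168 92.435
4 0.493 0.304 99.677
5 0.251 0.079 103.371
final: 103.371 0.641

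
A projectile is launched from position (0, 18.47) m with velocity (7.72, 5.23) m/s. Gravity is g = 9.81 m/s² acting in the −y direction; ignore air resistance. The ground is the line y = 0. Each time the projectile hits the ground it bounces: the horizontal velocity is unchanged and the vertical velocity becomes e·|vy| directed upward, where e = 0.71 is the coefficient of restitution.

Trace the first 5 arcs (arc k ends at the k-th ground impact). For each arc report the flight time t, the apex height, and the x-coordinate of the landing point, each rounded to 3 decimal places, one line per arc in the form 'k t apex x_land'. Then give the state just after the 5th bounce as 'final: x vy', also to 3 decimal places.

1 2.546 19.864 19.652
2 2.858 10.014 41.712
3 2.029 5.048 57.375
4 1.441 2.545 68.496
5 1.023 1.283 76.392
final: 76.392 3.562

Arc 1: start y=18.470, vy=5.230 → t=2.546, apex=19.864, x_land=19.652, impact vy=-19.742
  bounce: vy ← 0.71·19.742 = 14.017
Arc 2: start y=0.000, vy=14.017 → t=2.858, apex=10.014, x_land=41.712, impact vy=-14.017
  bounce: vy ← 0.71·14.017 = 9.952
Arc 3: start y=0.000, vy=9.952 → t=2.029, apex=5.048, x_land=57.375, impact vy=-9.952
  bounce: vy ← 0.71·9.952 = 7.066
Arc 4: start y=0.000, vy=7.066 → t=1.441, apex=2.545, x_land=68.496, impact vy=-7.066
  bounce: vy ← 0.71·7.066 = 5.017
Arc 5: start y=0.000, vy=5.017 → t=1.023, apex=1.283, x_land=76.392, impact vy=-5.017
  bounce: vy ← 0.71·5.017 = 3.562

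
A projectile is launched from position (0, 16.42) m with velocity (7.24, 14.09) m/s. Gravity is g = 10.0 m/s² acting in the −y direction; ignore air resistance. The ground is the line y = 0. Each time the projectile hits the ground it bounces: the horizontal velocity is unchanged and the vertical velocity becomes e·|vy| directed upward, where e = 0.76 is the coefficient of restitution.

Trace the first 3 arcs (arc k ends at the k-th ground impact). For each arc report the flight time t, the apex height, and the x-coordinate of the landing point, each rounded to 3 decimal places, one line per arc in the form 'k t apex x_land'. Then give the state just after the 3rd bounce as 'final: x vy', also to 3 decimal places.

Arc 1: start y=16.420, vy=14.090 → t=3.704, apex=26.346, x_land=26.821, impact vy=-22.955
  bounce: vy ← 0.76·22.955 = 17.446
Arc 2: start y=0.000, vy=17.446 → t=3.489, apex=15.218, x_land=52.082, impact vy=-17.446
  bounce: vy ← 0.76·17.446 = 13.259
Arc 3: start y=0.000, vy=13.259 → t=2.652, apex=8.790, x_land=71.281, impact vy=-13.259
  bounce: vy ← 0.76·13.259 = 10.077

1 3.704 26.346 26.821
2 3.489 15.218 52.082
3 2.652 8.790 71.281
final: 71.281 10.077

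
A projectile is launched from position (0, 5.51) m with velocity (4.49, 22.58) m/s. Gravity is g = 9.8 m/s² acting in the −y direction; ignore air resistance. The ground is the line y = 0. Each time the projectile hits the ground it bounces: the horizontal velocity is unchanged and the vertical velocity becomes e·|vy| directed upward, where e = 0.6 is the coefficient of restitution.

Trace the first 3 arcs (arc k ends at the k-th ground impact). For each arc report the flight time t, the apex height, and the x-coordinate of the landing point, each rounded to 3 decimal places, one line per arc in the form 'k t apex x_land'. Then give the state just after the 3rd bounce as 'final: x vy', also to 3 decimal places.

Arc 1: start y=5.510, vy=22.580 → t=4.840, apex=31.523, x_land=21.734, impact vy=-24.857
  bounce: vy ← 0.6·24.857 = 14.914
Arc 2: start y=0.000, vy=14.914 → t=3.044, apex=11.348, x_land=35.400, impact vy=-14.914
  bounce: vy ← 0.6·14.914 = 8.948
Arc 3: start y=0.000, vy=8.948 → t=1.826, apex=4.085, x_land=43.599, impact vy=-8.948
  bounce: vy ← 0.6·8.948 = 5.369

1 4.840 31.523 21.734
2 3.044 11.348 35.400
3 1.826 4.085 43.599
final: 43.599 5.369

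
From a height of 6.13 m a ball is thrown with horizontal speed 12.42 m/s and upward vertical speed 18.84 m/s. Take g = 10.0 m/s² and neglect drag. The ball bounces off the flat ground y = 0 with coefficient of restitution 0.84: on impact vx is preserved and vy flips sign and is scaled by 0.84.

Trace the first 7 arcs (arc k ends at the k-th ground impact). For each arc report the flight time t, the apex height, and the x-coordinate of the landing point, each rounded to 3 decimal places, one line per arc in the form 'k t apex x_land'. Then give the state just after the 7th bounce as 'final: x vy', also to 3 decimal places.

Arc 1: start y=6.130, vy=18.840 → t=4.069, apex=23.877, x_land=50.540, impact vy=-21.853
  bounce: vy ← 0.84·21.853 = 18.356
Arc 2: start y=0.000, vy=18.356 → t=3.671, apex=16.848, x_land=96.138, impact vy=-18.356
  bounce: vy ← 0.84·18.356 = 15.419
Arc 3: start y=0.000, vy=15.419 → t=3.084, apex=11.888, x_land=134.439, impact vy=-15.419
  bounce: vy ← 0.84·15.419 = 12.952
Arc 4: start y=0.000, vy=12.952 → t=2.590, apex=8.388, x_land=166.613, impact vy=-12.952
  bounce: vy ← 0.84·12.952 = 10.880
Arc 5: start y=0.000, vy=10.880 → t=2.176, apex=5.919, x_land=193.638, impact vy=-10.880
  bounce: vy ← 0.84·10.880 = 9.139
Arc 6: start y=0.000, vy=9.139 → t=1.828, apex=4.176, x_land=216.340, impact vy=-9.139
  bounce: vy ← 0.84·9.139 = 7.677
Arc 7: start y=0.000, vy=7.677 → t=1.535, apex=2.947, x_land=235.409, impact vy=-7.677
  bounce: vy ← 0.84·7.677 = 6.449

1 4.069 23.877 50.540
2 3.671 16.848 96.138
3 3.084 11.888 134.439
4 2.590 8.388 166.613
5 2.176 5.919 193.638
6 1.828 4.176 216.340
7 1.535 2.947 235.409
final: 235.409 6.449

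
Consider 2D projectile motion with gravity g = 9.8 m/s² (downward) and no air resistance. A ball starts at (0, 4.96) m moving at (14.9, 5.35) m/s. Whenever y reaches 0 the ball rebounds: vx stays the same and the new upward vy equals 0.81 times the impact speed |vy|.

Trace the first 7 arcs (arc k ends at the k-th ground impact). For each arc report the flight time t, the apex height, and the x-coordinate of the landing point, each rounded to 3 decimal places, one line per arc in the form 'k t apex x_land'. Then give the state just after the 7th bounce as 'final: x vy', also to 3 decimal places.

Arc 1: start y=4.960, vy=5.350 → t=1.691, apex=6.420, x_land=25.190, impact vy=-11.218
  bounce: vy ← 0.81·11.218 = 9.086
Arc 2: start y=0.000, vy=9.086 → t=1.854, apex=4.212, x_land=52.820, impact vy=-9.086
  bounce: vy ← 0.81·9.086 = 7.360
Arc 3: start y=0.000, vy=7.360 → t=1.502, apex=2.764, x_land=75.200, impact vy=-7.360
  bounce: vy ← 0.81·7.360 = 5.962
Arc 4: start y=0.000, vy=5.962 → t=1.217, apex=1.813, x_land=93.328, impact vy=-5.962
  bounce: vy ← 0.81·5.962 = 4.829
Arc 5: start y=0.000, vy=4.829 → t=0.985, apex=1.190, x_land=108.012, impact vy=-4.829
  bounce: vy ← 0.81·4.829 = 3.911
Arc 6: start y=0.000, vy=3.911 → t=0.798, apex=0.781, x_land=119.906, impact vy=-3.911
  bounce: vy ← 0.81·3.911 = 3.168
Arc 7: start y=0.000, vy=3.168 → t=0.647, apex=0.512, x_land=129.540, impact vy=-3.168
  bounce: vy ← 0.81·3.168 = 2.566

1 1.691 6.420 25.190
2 1.854 4.212 52.820
3 1.502 2.764 75.200
4 1.217 1.813 93.328
5 0.985 1.190 108.012
6 0.798 0.781 119.906
7 0.647 0.512 129.540
final: 129.540 2.566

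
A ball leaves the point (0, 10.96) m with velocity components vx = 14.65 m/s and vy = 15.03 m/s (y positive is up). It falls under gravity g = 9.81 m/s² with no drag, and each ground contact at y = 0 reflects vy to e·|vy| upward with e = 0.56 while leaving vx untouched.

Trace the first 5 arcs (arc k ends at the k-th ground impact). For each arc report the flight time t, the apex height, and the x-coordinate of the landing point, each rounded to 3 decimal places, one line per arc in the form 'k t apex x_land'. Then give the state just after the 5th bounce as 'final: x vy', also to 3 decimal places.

1 3.673 22.474 53.804
2 2.397 7.048 88.926
3 1.343 2.210 108.594
4 0.752 0.693 119.608
5 0.421 0.217 125.776
final: 125.776 1.156

Arc 1: start y=10.960, vy=15.030 → t=3.673, apex=22.474, x_land=53.804, impact vy=-20.998
  bounce: vy ← 0.56·20.998 = 11.759
Arc 2: start y=0.000, vy=11.759 → t=2.397, apex=7.048, x_land=88.926, impact vy=-11.759
  bounce: vy ← 0.56·11.759 = 6.585
Arc 3: start y=0.000, vy=6.585 → t=1.343, apex=2.210, x_land=108.594, impact vy=-6.585
  bounce: vy ← 0.56·6.585 = 3.688
Arc 4: start y=0.000, vy=3.688 → t=0.752, apex=0.693, x_land=119.608, impact vy=-3.688
  bounce: vy ← 0.56·3.688 = 2.065
Arc 5: start y=0.000, vy=2.065 → t=0.421, apex=0.217, x_land=125.776, impact vy=-2.065
  bounce: vy ← 0.56·2.065 = 1.156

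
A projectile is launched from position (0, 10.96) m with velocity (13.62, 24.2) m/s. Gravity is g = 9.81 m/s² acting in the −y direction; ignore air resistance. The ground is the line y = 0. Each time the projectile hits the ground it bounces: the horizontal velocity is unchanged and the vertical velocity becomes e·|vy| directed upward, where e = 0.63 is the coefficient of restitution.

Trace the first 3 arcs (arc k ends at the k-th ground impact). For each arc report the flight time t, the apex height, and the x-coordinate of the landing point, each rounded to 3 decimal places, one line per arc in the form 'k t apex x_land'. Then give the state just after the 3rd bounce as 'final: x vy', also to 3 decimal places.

1 5.351 40.809 72.885
2 3.634 16.197 122.385
3 2.290 6.429 153.570
final: 153.570 7.075

Arc 1: start y=10.960, vy=24.200 → t=5.351, apex=40.809, x_land=72.885, impact vy=-28.296
  bounce: vy ← 0.63·28.296 = 17.827
Arc 2: start y=0.000, vy=17.827 → t=3.634, apex=16.197, x_land=122.385, impact vy=-17.827
  bounce: vy ← 0.63·17.827 = 11.231
Arc 3: start y=0.000, vy=11.231 → t=2.290, apex=6.429, x_land=153.570, impact vy=-11.231
  bounce: vy ← 0.63·11.231 = 7.075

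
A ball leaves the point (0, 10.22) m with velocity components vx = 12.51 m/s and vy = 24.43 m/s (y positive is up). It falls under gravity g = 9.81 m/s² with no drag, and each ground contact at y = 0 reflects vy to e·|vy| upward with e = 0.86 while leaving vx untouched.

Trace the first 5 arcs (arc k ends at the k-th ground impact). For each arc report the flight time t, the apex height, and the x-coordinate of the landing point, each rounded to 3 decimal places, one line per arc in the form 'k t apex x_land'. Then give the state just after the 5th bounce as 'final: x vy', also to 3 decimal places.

1 5.369 40.639 67.163
2 4.951 30.057 129.098
3 4.258 22.230 182.363
4 3.662 16.441 228.170
5 3.149 12.160 267.564
final: 267.564 13.284

Arc 1: start y=10.220, vy=24.430 → t=5.369, apex=40.639, x_land=67.163, impact vy=-28.237
  bounce: vy ← 0.86·28.237 = 24.284
Arc 2: start y=0.000, vy=24.284 → t=4.951, apex=30.057, x_land=129.098, impact vy=-24.284
  bounce: vy ← 0.86·24.284 = 20.884
Arc 3: start y=0.000, vy=20.884 → t=4.258, apex=22.230, x_land=182.363, impact vy=-20.884
  bounce: vy ← 0.86·20.884 = 17.960
Arc 4: start y=0.000, vy=17.960 → t=3.662, apex=16.441, x_land=228.170, impact vy=-17.960
  bounce: vy ← 0.86·17.960 = 15.446
Arc 5: start y=0.000, vy=15.446 → t=3.149, apex=12.160, x_land=267.564, impact vy=-15.446
  bounce: vy ← 0.86·15.446 = 13.284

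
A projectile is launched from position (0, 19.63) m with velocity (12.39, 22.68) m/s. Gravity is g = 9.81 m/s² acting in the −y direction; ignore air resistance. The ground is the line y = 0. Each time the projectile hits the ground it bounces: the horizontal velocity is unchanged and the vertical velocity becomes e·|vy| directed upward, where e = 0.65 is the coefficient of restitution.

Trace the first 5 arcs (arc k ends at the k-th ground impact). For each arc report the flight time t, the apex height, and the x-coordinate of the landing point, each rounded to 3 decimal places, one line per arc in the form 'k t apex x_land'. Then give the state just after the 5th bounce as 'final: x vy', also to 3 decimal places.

Arc 1: start y=19.630, vy=22.680 → t=5.369, apex=45.847, x_land=66.525, impact vy=-29.992
  bounce: vy ← 0.65·29.992 = 19.495
Arc 2: start y=0.000, vy=19.495 → t=3.974, apex=19.370, x_land=115.768, impact vy=-19.495
  bounce: vy ← 0.65·19.495 = 12.672
Arc 3: start y=0.000, vy=12.672 → t=2.583, apex=8.184, x_land=147.777, impact vy=-12.672
  bounce: vy ← 0.65·12.672 = 8.237
Arc 4: start y=0.000, vy=8.237 → t=1.679, apex=3.458, x_land=168.582, impact vy=-8.237
  bounce: vy ← 0.65·8.237 = 5.354
Arc 5: start y=0.000, vy=5.354 → t=1.091, apex=1.461, x_land=182.106, impact vy=-5.354
  bounce: vy ← 0.65·5.354 = 3.480

1 5.369 45.847 66.525
2 3.974 19.370 115.768
3 2.583 8.184 147.777
4 1.679 3.458 168.582
5 1.091 1.461 182.106
final: 182.106 3.480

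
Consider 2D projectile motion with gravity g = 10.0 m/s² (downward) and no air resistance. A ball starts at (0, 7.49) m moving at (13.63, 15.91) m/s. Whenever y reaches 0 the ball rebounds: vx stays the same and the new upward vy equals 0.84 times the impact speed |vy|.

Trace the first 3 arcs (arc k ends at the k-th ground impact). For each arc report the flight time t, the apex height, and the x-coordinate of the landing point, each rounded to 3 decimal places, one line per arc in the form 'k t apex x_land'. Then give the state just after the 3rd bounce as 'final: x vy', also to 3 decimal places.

1 3.598 20.146 49.045
2 3.372 14.215 95.009
3 2.833 10.030 133.619
final: 133.619 11.897

Arc 1: start y=7.490, vy=15.910 → t=3.598, apex=20.146, x_land=49.045, impact vy=-20.073
  bounce: vy ← 0.84·20.073 = 16.861
Arc 2: start y=0.000, vy=16.861 → t=3.372, apex=14.215, x_land=95.009, impact vy=-16.861
  bounce: vy ← 0.84·16.861 = 14.164
Arc 3: start y=0.000, vy=14.164 → t=2.833, apex=10.030, x_land=133.619, impact vy=-14.164
  bounce: vy ← 0.84·14.164 = 11.897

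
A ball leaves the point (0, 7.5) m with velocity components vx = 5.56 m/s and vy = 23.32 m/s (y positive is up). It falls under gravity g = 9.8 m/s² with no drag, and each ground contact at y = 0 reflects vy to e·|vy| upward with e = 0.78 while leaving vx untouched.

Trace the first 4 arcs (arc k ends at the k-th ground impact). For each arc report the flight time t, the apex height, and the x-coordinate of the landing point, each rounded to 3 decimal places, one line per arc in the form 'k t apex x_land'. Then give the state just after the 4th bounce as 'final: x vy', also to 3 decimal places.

1 5.062 35.246 28.142
2 4.184 21.444 51.405
3 3.263 13.046 69.550
4 2.545 7.937 83.703
final: 83.703 9.729

Arc 1: start y=7.500, vy=23.320 → t=5.062, apex=35.246, x_land=28.142, impact vy=-26.284
  bounce: vy ← 0.78·26.284 = 20.501
Arc 2: start y=0.000, vy=20.501 → t=4.184, apex=21.444, x_land=51.405, impact vy=-20.501
  bounce: vy ← 0.78·20.501 = 15.991
Arc 3: start y=0.000, vy=15.991 → t=3.263, apex=13.046, x_land=69.550, impact vy=-15.991
  bounce: vy ← 0.78·15.991 = 12.473
Arc 4: start y=0.000, vy=12.473 → t=2.545, apex=7.937, x_land=83.703, impact vy=-12.473
  bounce: vy ← 0.78·12.473 = 9.729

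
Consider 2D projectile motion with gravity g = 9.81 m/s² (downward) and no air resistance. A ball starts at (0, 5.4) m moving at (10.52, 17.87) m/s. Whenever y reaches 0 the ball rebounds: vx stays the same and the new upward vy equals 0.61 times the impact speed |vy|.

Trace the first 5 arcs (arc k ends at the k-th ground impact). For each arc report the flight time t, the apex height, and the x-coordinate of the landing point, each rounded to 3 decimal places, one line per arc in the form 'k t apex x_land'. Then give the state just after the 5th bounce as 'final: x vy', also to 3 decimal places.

Arc 1: start y=5.400, vy=17.870 → t=3.924, apex=21.676, x_land=41.278, impact vy=-20.622
  bounce: vy ← 0.61·20.622 = 12.580
Arc 2: start y=0.000, vy=12.580 → t=2.565, apex=8.066, x_land=68.259, impact vy=-12.580
  bounce: vy ← 0.61·12.580 = 7.674
Arc 3: start y=0.000, vy=7.674 → t=1.564, apex=3.001, x_land=84.717, impact vy=-7.674
  bounce: vy ← 0.61·7.674 = 4.681
Arc 4: start y=0.000, vy=4.681 → t=0.954, apex=1.117, x_land=94.756, impact vy=-4.681
  bounce: vy ← 0.61·4.681 = 2.855
Arc 5: start y=0.000, vy=2.855 → t=0.582, apex=0.416, x_land=100.880, impact vy=-2.855
  bounce: vy ← 0.61·2.855 = 1.742

1 3.924 21.676 41.278
2 2.565 8.066 68.259
3 1.564 3.001 84.717
4 0.954 1.117 94.756
5 0.582 0.416 100.880
final: 100.880 1.742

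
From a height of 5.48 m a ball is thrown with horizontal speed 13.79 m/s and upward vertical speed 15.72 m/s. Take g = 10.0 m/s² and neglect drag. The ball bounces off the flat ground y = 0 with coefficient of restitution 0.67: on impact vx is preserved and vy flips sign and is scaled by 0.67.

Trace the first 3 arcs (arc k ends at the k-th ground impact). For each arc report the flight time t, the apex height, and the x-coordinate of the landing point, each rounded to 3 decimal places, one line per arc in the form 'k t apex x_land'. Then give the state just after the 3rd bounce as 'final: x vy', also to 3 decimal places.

Arc 1: start y=5.480, vy=15.720 → t=3.461, apex=17.836, x_land=47.723, impact vy=-18.887
  bounce: vy ← 0.67·18.887 = 12.654
Arc 2: start y=0.000, vy=12.654 → t=2.531, apex=8.007, x_land=82.624, impact vy=-12.654
  bounce: vy ← 0.67·12.654 = 8.478
Arc 3: start y=0.000, vy=8.478 → t=1.696, apex=3.594, x_land=106.007, impact vy=-8.478
  bounce: vy ← 0.67·8.478 = 5.681

1 3.461 17.836 47.723
2 2.531 8.007 82.624
3 1.696 3.594 106.007
final: 106.007 5.681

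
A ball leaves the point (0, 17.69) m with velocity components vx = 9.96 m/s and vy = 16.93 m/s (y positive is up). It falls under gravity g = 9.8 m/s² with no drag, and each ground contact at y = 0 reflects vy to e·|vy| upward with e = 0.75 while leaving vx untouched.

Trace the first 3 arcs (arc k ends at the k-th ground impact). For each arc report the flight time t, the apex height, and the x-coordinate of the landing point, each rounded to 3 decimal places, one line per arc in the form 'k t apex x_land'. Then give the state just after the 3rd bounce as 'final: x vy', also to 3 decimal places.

Arc 1: start y=17.690, vy=16.930 → t=4.296, apex=32.314, x_land=42.784, impact vy=-25.166
  bounce: vy ← 0.75·25.166 = 18.875
Arc 2: start y=0.000, vy=18.875 → t=3.852, apex=18.176, x_land=81.150, impact vy=-18.875
  bounce: vy ← 0.75·18.875 = 14.156
Arc 3: start y=0.000, vy=14.156 → t=2.889, apex=10.224, x_land=109.924, impact vy=-14.156
  bounce: vy ← 0.75·14.156 = 10.617

1 4.296 32.314 42.784
2 3.852 18.176 81.150
3 2.889 10.224 109.924
final: 109.924 10.617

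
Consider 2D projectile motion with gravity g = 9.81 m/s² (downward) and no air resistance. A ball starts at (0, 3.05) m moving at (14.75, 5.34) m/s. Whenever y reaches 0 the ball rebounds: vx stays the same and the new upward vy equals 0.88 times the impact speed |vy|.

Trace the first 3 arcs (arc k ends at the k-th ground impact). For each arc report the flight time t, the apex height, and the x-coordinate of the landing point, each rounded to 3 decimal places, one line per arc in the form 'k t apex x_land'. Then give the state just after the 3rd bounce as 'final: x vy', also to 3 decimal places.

1 1.503 4.503 22.162
2 1.686 3.487 47.037
3 1.484 2.701 68.926
final: 68.926 6.406

Arc 1: start y=3.050, vy=5.340 → t=1.503, apex=4.503, x_land=22.162, impact vy=-9.400
  bounce: vy ← 0.88·9.400 = 8.272
Arc 2: start y=0.000, vy=8.272 → t=1.686, apex=3.487, x_land=47.037, impact vy=-8.272
  bounce: vy ← 0.88·8.272 = 7.279
Arc 3: start y=0.000, vy=7.279 → t=1.484, apex=2.701, x_land=68.926, impact vy=-7.279
  bounce: vy ← 0.88·7.279 = 6.406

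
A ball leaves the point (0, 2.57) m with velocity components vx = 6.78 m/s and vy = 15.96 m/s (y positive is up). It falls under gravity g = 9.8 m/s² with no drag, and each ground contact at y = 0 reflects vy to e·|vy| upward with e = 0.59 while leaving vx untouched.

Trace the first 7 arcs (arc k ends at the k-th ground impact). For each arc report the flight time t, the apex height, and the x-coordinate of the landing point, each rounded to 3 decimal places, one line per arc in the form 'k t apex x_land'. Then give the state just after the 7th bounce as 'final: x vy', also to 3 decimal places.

1 3.411 15.566 23.126
2 2.103 5.419 37.385
3 1.241 1.886 45.798
4 0.732 0.657 50.762
5 0.432 0.229 53.691
6 0.255 0.080 55.419
7 0.150 0.028 56.438
final: 56.438 0.435

Arc 1: start y=2.570, vy=15.960 → t=3.411, apex=15.566, x_land=23.126, impact vy=-17.467
  bounce: vy ← 0.59·17.467 = 10.305
Arc 2: start y=0.000, vy=10.305 → t=2.103, apex=5.419, x_land=37.385, impact vy=-10.305
  bounce: vy ← 0.59·10.305 = 6.080
Arc 3: start y=0.000, vy=6.080 → t=1.241, apex=1.886, x_land=45.798, impact vy=-6.080
  bounce: vy ← 0.59·6.080 = 3.587
Arc 4: start y=0.000, vy=3.587 → t=0.732, apex=0.657, x_land=50.762, impact vy=-3.587
  bounce: vy ← 0.59·3.587 = 2.117
Arc 5: start y=0.000, vy=2.117 → t=0.432, apex=0.229, x_land=53.691, impact vy=-2.117
  bounce: vy ← 0.59·2.117 = 1.249
Arc 6: start y=0.000, vy=1.249 → t=0.255, apex=0.080, x_land=55.419, impact vy=-1.249
  bounce: vy ← 0.59·1.249 = 0.737
Arc 7: start y=0.000, vy=0.737 → t=0.150, apex=0.028, x_land=56.438, impact vy=-0.737
  bounce: vy ← 0.59·0.737 = 0.435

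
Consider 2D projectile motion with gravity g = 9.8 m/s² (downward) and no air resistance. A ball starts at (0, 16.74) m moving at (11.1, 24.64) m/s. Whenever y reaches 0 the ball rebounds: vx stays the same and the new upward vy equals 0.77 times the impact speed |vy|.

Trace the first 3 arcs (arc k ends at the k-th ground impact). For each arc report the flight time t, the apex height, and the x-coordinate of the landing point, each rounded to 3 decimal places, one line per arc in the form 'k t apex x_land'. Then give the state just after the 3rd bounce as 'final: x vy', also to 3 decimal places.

Arc 1: start y=16.740, vy=24.640 → t=5.635, apex=47.716, x_land=62.547, impact vy=-30.582
  bounce: vy ← 0.77·30.582 = 23.548
Arc 2: start y=0.000, vy=23.548 → t=4.806, apex=28.291, x_land=115.890, impact vy=-23.548
  bounce: vy ← 0.77·23.548 = 18.132
Arc 3: start y=0.000, vy=18.132 → t=3.700, apex=16.774, x_land=156.964, impact vy=-18.132
  bounce: vy ← 0.77·18.132 = 13.962

1 5.635 47.716 62.547
2 4.806 28.291 115.890
3 3.700 16.774 156.964
final: 156.964 13.962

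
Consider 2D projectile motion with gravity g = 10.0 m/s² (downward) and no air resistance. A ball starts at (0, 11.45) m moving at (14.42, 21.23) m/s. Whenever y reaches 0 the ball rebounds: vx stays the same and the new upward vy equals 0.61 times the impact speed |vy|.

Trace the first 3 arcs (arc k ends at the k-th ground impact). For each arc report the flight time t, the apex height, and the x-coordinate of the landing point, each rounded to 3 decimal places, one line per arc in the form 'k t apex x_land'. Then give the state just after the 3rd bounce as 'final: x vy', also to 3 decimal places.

Arc 1: start y=11.450, vy=21.230 → t=4.730, apex=33.986, x_land=68.208, impact vy=-26.071
  bounce: vy ← 0.61·26.071 = 15.903
Arc 2: start y=0.000, vy=15.903 → t=3.181, apex=12.646, x_land=114.074, impact vy=-15.903
  bounce: vy ← 0.61·15.903 = 9.701
Arc 3: start y=0.000, vy=9.701 → t=1.940, apex=4.706, x_land=142.052, impact vy=-9.701
  bounce: vy ← 0.61·9.701 = 5.918

1 4.730 33.986 68.208
2 3.181 12.646 114.074
3 1.940 4.706 142.052
final: 142.052 5.918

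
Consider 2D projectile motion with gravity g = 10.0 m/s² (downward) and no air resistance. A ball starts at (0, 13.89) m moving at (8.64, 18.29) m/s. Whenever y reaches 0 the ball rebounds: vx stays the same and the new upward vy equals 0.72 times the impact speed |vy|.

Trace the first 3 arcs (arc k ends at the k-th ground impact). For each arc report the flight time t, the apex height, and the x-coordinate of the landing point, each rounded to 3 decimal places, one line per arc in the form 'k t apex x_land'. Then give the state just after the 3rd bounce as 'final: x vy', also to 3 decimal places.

Arc 1: start y=13.890, vy=18.290 → t=4.304, apex=30.616, x_land=37.182, impact vy=-24.745
  bounce: vy ← 0.72·24.745 = 17.817
Arc 2: start y=0.000, vy=17.817 → t=3.563, apex=15.871, x_land=67.969, impact vy=-17.817
  bounce: vy ← 0.72·17.817 = 12.828
Arc 3: start y=0.000, vy=12.828 → t=2.566, apex=8.228, x_land=90.136, impact vy=-12.828
  bounce: vy ← 0.72·12.828 = 9.236

1 4.304 30.616 37.182
2 3.563 15.871 67.969
3 2.566 8.228 90.136
final: 90.136 9.236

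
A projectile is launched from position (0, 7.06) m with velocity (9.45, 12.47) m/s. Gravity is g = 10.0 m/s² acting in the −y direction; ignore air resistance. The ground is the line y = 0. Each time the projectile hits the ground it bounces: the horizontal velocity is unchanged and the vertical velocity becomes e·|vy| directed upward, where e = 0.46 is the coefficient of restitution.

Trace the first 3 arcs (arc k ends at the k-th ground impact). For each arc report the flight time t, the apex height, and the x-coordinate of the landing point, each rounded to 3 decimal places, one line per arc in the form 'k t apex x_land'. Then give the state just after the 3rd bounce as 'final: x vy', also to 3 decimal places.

1 2.970 14.835 28.062
2 1.585 3.139 43.037
3 0.729 0.664 49.926
final: 49.926 1.677

Arc 1: start y=7.060, vy=12.470 → t=2.970, apex=14.835, x_land=28.062, impact vy=-17.225
  bounce: vy ← 0.46·17.225 = 7.924
Arc 2: start y=0.000, vy=7.924 → t=1.585, apex=3.139, x_land=43.037, impact vy=-7.924
  bounce: vy ← 0.46·7.924 = 3.645
Arc 3: start y=0.000, vy=3.645 → t=0.729, apex=0.664, x_land=49.926, impact vy=-3.645
  bounce: vy ← 0.46·3.645 = 1.677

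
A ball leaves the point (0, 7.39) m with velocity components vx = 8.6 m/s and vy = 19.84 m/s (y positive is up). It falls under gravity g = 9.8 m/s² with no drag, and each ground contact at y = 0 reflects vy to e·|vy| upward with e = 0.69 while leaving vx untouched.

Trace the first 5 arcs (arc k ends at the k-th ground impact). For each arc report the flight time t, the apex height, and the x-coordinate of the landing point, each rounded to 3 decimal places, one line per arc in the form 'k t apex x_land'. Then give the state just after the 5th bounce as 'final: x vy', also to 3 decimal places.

Arc 1: start y=7.390, vy=19.840 → t=4.392, apex=27.473, x_land=37.774, impact vy=-23.205
  bounce: vy ← 0.69·23.205 = 16.011
Arc 2: start y=0.000, vy=16.011 → t=3.268, apex=13.080, x_land=65.876, impact vy=-16.011
  bounce: vy ← 0.69·16.011 = 11.048
Arc 3: start y=0.000, vy=11.048 → t=2.255, apex=6.227, x_land=85.266, impact vy=-11.048
  bounce: vy ← 0.69·11.048 = 7.623
Arc 4: start y=0.000, vy=7.623 → t=1.556, apex=2.965, x_land=98.645, impact vy=-7.623
  bounce: vy ← 0.69·7.623 = 5.260
Arc 5: start y=0.000, vy=5.260 → t=1.073, apex=1.412, x_land=107.877, impact vy=-5.260
  bounce: vy ← 0.69·5.260 = 3.629

1 4.392 27.473 37.774
2 3.268 13.080 65.876
3 2.255 6.227 85.266
4 1.556 2.965 98.645
5 1.073 1.412 107.877
final: 107.877 3.629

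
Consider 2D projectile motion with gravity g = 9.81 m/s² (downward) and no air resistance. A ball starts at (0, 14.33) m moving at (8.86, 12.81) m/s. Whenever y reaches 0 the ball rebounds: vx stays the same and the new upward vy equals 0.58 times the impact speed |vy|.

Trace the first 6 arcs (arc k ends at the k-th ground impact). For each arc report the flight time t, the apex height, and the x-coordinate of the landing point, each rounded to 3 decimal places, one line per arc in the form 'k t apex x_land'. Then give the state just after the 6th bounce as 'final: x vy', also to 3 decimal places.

Arc 1: start y=14.330, vy=12.810 → t=3.457, apex=22.694, x_land=30.627, impact vy=-21.101
  bounce: vy ← 0.58·21.101 = 12.239
Arc 2: start y=0.000, vy=12.239 → t=2.495, apex=7.634, x_land=52.734, impact vy=-12.239
  bounce: vy ← 0.58·12.239 = 7.098
Arc 3: start y=0.000, vy=7.098 → t=1.447, apex=2.568, x_land=65.556, impact vy=-7.098
  bounce: vy ← 0.58·7.098 = 4.117
Arc 4: start y=0.000, vy=4.117 → t=0.839, apex=0.864, x_land=72.992, impact vy=-4.117
  bounce: vy ← 0.58·4.117 = 2.388
Arc 5: start y=0.000, vy=2.388 → t=0.487, apex=0.291, x_land=77.306, impact vy=-2.388
  bounce: vy ← 0.58·2.388 = 1.385
Arc 6: start y=0.000, vy=1.385 → t=0.282, apex=0.098, x_land=79.807, impact vy=-1.385
  bounce: vy ← 0.58·1.385 = 0.803

1 3.457 22.694 30.627
2 2.495 7.634 52.734
3 1.447 2.568 65.556
4 0.839 0.864 72.992
5 0.487 0.291 77.306
6 0.282 0.098 79.807
final: 79.807 0.803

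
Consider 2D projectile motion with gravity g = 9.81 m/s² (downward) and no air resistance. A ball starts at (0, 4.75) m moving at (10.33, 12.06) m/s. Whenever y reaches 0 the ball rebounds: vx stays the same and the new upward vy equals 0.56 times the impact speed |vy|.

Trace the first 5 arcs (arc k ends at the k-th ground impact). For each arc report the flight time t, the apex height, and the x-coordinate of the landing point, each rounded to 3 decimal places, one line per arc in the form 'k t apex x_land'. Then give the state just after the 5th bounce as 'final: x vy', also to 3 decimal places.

Arc 1: start y=4.750, vy=12.060 → t=2.804, apex=12.163, x_land=28.966, impact vy=-15.448
  bounce: vy ← 0.56·15.448 = 8.651
Arc 2: start y=0.000, vy=8.651 → t=1.764, apex=3.814, x_land=47.185, impact vy=-8.651
  bounce: vy ← 0.56·8.651 = 4.844
Arc 3: start y=0.000, vy=4.844 → t=0.988, apex=1.196, x_land=57.387, impact vy=-4.844
  bounce: vy ← 0.56·4.844 = 2.713
Arc 4: start y=0.000, vy=2.713 → t=0.553, apex=0.375, x_land=63.101, impact vy=-2.713
  bounce: vy ← 0.56·2.713 = 1.519
Arc 5: start y=0.000, vy=1.519 → t=0.310, apex=0.118, x_land=66.300, impact vy=-1.519
  bounce: vy ← 0.56·1.519 = 0.851

1 2.804 12.163 28.966
2 1.764 3.814 47.185
3 0.988 1.196 57.387
4 0.553 0.375 63.101
5 0.310 0.118 66.300
final: 66.300 0.851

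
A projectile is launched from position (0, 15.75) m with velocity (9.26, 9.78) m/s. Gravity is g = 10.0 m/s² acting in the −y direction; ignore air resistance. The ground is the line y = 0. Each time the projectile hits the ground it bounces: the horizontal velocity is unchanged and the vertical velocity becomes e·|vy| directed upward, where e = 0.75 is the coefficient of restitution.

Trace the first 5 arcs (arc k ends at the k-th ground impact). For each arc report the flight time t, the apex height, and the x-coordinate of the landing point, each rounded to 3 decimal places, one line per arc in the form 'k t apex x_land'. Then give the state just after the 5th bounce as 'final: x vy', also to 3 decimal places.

1 3.004 20.532 27.821
2 3.040 11.549 55.969
3 2.280 6.497 77.079
4 1.710 3.654 92.912
5 1.282 2.056 104.787
final: 104.787 4.809

Arc 1: start y=15.750, vy=9.780 → t=3.004, apex=20.532, x_land=27.821, impact vy=-20.264
  bounce: vy ← 0.75·20.264 = 15.198
Arc 2: start y=0.000, vy=15.198 → t=3.040, apex=11.549, x_land=55.969, impact vy=-15.198
  bounce: vy ← 0.75·15.198 = 11.399
Arc 3: start y=0.000, vy=11.399 → t=2.280, apex=6.497, x_land=77.079, impact vy=-11.399
  bounce: vy ← 0.75·11.399 = 8.549
Arc 4: start y=0.000, vy=8.549 → t=1.710, apex=3.654, x_land=92.912, impact vy=-8.549
  bounce: vy ← 0.75·8.549 = 6.412
Arc 5: start y=0.000, vy=6.412 → t=1.282, apex=2.056, x_land=104.787, impact vy=-6.412
  bounce: vy ← 0.75·6.412 = 4.809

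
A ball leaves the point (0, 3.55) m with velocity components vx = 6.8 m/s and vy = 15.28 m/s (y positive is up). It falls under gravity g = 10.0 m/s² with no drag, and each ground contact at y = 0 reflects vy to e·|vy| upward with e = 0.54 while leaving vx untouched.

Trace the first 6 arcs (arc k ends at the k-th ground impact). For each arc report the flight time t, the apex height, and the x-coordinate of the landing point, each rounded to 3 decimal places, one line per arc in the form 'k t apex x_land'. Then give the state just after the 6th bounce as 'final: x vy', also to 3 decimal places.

Arc 1: start y=3.550, vy=15.280 → t=3.273, apex=15.224, x_land=22.256, impact vy=-17.449
  bounce: vy ← 0.54·17.449 = 9.423
Arc 2: start y=0.000, vy=9.423 → t=1.885, apex=4.439, x_land=35.071, impact vy=-9.423
  bounce: vy ← 0.54·9.423 = 5.088
Arc 3: start y=0.000, vy=5.088 → t=1.018, apex=1.294, x_land=41.991, impact vy=-5.088
  bounce: vy ← 0.54·5.088 = 2.748
Arc 4: start y=0.000, vy=2.748 → t=0.550, apex=0.377, x_land=45.727, impact vy=-2.748
  bounce: vy ← 0.54·2.748 = 1.484
Arc 5: start y=0.000, vy=1.484 → t=0.297, apex=0.110, x_land=47.745, impact vy=-1.484
  bounce: vy ← 0.54·1.484 = 0.801
Arc 6: start y=0.000, vy=0.801 → t=0.160, apex=0.032, x_land=48.835, impact vy=-0.801
  bounce: vy ← 0.54·0.801 = 0.433

1 3.273 15.224 22.256
2 1.885 4.439 35.071
3 1.018 1.294 41.991
4 0.550 0.377 45.727
5 0.297 0.110 47.745
6 0.160 0.032 48.835
final: 48.835 0.433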